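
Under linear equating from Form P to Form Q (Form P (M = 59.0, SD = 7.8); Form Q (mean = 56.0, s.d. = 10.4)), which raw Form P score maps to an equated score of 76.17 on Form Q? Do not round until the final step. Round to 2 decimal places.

74.13

Invert y = (SD_Y/SD_X)(x − M_X) + M_Y:
x = (SD_X/SD_Y)(y − M_Y) + M_X = (7.8/10.4)(76.17 − 56.0) + 59.0
x = 0.750000 × 20.170 + 59.0 = 74.13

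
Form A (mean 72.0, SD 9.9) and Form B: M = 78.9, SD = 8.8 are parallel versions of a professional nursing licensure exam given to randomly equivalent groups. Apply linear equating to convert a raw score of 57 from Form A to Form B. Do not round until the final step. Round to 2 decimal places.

Linear equating: y = (SD_Y/SD_X)(x − M_X) + M_Y
y = (8.8/9.9)(57 − 72.0) + 78.9
y = 0.888889 × -15.0 + 78.9 = -13.3333 + 78.9 = 65.57

65.57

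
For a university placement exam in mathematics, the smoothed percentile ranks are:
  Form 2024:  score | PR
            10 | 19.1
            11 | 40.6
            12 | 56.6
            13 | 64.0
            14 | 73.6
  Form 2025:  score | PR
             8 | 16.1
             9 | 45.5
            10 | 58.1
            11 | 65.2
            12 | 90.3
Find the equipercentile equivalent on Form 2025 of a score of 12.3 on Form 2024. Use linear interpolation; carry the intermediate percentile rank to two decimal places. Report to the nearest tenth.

10.1

PR of 12.3 on Form 2024: 56.6 + (12.3 − 12)/(13 − 12) × (64.0 − 56.6) = 58.82
On Form 2025, PR 58.82 falls between score 10 (PR 58.1) and 11 (PR 65.2).
Interpolate: 10 + (58.82 − 58.1)/(65.2 − 58.1) × (11 − 10) = 10.1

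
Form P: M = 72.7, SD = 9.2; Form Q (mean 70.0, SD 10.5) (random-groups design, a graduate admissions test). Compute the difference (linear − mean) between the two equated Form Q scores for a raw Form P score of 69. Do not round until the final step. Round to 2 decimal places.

Mean-equated: 69 + (70.0 − 72.7) = 66.30
Linear-equated: (10.5/9.2)(69 − 72.7) + 70.0 = 65.777
Difference = 65.777 − 66.30 = -0.52

-0.52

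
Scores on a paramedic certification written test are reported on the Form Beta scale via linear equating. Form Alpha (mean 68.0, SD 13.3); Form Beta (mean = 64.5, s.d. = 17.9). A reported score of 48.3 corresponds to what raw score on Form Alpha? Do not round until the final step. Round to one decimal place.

Invert y = (SD_Y/SD_X)(x − M_X) + M_Y:
x = (SD_X/SD_Y)(y − M_Y) + M_X = (13.3/17.9)(48.3 − 64.5) + 68.0
x = 0.743017 × -16.200 + 68.0 = 56.0

56.0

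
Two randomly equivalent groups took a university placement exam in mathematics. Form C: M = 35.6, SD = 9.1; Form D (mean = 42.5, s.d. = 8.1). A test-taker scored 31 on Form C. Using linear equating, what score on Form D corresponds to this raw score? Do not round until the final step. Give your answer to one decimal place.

38.4

Linear equating: y = (SD_Y/SD_X)(x − M_X) + M_Y
y = (8.1/9.1)(31 − 35.6) + 42.5
y = 0.890110 × -4.6 + 42.5 = -4.0945 + 42.5 = 38.4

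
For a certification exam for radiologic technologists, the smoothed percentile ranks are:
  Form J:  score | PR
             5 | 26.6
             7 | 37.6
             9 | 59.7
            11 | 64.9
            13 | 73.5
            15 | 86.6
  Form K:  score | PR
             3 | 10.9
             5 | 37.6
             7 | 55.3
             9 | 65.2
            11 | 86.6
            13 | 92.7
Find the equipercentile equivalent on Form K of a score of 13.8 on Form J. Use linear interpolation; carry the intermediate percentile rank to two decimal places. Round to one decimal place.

10.3

PR of 13.8 on Form J: 73.5 + (13.8 − 13)/(15 − 13) × (86.6 − 73.5) = 78.74
On Form K, PR 78.74 falls between score 9 (PR 65.2) and 11 (PR 86.6).
Interpolate: 9 + (78.74 − 65.2)/(86.6 − 65.2) × (11 − 9) = 10.3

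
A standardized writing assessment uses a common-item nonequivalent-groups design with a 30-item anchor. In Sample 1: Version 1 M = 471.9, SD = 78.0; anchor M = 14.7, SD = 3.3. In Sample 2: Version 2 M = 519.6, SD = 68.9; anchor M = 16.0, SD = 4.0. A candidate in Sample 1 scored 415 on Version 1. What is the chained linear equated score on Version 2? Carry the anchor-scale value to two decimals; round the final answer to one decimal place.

455.7

Version 1 → anchor (Sample 1): v = (3.3/78.0)(415 − 471.9) + 14.7 = 12.29
anchor → Version 2 (Sample 2): y = (68.9/4.0)(12.29 − 16.0) + 519.6 = 455.7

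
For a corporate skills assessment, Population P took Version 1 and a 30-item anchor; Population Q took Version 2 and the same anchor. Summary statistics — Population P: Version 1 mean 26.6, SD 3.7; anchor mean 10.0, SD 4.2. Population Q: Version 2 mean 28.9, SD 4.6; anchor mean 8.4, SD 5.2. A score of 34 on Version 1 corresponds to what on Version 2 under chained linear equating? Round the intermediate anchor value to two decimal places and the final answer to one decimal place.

Version 1 → anchor (Population P): v = (4.2/3.7)(34 − 26.6) + 10.0 = 18.40
anchor → Version 2 (Population Q): y = (4.6/5.2)(18.40 − 8.4) + 28.9 = 37.7

37.7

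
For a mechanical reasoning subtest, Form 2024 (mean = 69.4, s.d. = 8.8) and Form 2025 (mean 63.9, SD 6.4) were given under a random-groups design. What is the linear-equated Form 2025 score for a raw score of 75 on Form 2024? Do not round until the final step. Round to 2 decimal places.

Linear equating: y = (SD_Y/SD_X)(x − M_X) + M_Y
y = (6.4/8.8)(75 − 69.4) + 63.9
y = 0.727273 × 5.6 + 63.9 = 4.0727 + 63.9 = 67.97

67.97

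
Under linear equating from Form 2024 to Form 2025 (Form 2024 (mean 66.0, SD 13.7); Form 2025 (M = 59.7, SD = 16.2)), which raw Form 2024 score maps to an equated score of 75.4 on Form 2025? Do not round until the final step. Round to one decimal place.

Invert y = (SD_Y/SD_X)(x − M_X) + M_Y:
x = (SD_X/SD_Y)(y − M_Y) + M_X = (13.7/16.2)(75.4 − 59.7) + 66.0
x = 0.845679 × 15.700 + 66.0 = 79.3

79.3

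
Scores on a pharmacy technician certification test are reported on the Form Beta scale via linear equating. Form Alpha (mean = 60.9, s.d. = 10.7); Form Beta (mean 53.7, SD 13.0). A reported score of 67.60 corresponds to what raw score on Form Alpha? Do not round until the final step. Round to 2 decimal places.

72.34

Invert y = (SD_Y/SD_X)(x − M_X) + M_Y:
x = (SD_X/SD_Y)(y − M_Y) + M_X = (10.7/13.0)(67.60 − 53.7) + 60.9
x = 0.823077 × 13.900 + 60.9 = 72.34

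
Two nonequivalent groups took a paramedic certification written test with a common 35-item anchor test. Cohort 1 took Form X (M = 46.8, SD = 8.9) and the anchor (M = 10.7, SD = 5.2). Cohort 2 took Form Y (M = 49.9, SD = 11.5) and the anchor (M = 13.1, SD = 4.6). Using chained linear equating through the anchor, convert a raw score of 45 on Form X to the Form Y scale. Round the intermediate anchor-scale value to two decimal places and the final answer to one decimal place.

Form X → anchor (Cohort 1): v = (5.2/8.9)(45 − 46.8) + 10.7 = 9.65
anchor → Form Y (Cohort 2): y = (11.5/4.6)(9.65 − 13.1) + 49.9 = 41.3

41.3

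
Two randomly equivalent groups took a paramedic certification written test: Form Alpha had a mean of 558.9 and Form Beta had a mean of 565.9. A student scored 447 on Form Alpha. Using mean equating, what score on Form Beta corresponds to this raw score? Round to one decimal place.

Mean equating: y = x + (M_Y − M_X) = 447 + (565.9 − 558.9) = 454.0

454.0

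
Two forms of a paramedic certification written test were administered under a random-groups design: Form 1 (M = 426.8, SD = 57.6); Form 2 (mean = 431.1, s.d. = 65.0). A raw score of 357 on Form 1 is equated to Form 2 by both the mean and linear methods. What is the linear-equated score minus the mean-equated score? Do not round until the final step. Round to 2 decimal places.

-8.97

Mean-equated: 357 + (431.1 − 426.8) = 361.30
Linear-equated: (65.0/57.6)(357 − 426.8) + 431.1 = 352.333
Difference = 352.333 − 361.30 = -8.97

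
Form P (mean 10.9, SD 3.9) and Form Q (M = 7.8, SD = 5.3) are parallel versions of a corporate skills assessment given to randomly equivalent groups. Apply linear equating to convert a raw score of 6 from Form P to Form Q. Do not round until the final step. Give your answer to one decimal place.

1.1

Linear equating: y = (SD_Y/SD_X)(x − M_X) + M_Y
y = (5.3/3.9)(6 − 10.9) + 7.8
y = 1.358974 × -4.9 + 7.8 = -6.6590 + 7.8 = 1.1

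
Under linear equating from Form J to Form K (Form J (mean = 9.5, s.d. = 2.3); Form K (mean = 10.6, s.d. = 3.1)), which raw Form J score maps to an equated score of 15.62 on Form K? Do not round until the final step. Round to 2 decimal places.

Invert y = (SD_Y/SD_X)(x − M_X) + M_Y:
x = (SD_X/SD_Y)(y − M_Y) + M_X = (2.3/3.1)(15.62 − 10.6) + 9.5
x = 0.741935 × 5.020 + 9.5 = 13.22

13.22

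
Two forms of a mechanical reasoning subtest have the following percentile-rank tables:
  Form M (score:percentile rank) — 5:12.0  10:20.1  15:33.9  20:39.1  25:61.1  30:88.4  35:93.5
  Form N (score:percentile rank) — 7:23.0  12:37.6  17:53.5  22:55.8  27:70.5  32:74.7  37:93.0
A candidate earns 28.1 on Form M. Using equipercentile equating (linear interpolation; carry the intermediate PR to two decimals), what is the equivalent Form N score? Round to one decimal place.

32.9

PR of 28.1 on Form M: 61.1 + (28.1 − 25)/(30 − 25) × (88.4 − 61.1) = 78.03
On Form N, PR 78.03 falls between score 32 (PR 74.7) and 37 (PR 93.0).
Interpolate: 32 + (78.03 − 74.7)/(93.0 − 74.7) × (37 − 32) = 32.9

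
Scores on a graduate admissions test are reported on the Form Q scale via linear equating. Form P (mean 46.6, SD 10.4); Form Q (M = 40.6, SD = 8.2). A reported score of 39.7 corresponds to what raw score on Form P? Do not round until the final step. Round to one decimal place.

Invert y = (SD_Y/SD_X)(x − M_X) + M_Y:
x = (SD_X/SD_Y)(y − M_Y) + M_X = (10.4/8.2)(39.7 − 40.6) + 46.6
x = 1.268293 × -0.900 + 46.6 = 45.5

45.5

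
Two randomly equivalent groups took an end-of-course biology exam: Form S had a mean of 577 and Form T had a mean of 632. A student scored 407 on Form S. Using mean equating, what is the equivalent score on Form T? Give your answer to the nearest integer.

462

Mean equating: y = x + (M_Y − M_X) = 407 + (632 − 577) = 462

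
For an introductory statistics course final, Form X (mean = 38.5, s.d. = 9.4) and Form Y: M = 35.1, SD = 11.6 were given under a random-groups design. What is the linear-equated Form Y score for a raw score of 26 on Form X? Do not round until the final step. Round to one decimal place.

Linear equating: y = (SD_Y/SD_X)(x − M_X) + M_Y
y = (11.6/9.4)(26 − 38.5) + 35.1
y = 1.234043 × -12.5 + 35.1 = -15.4255 + 35.1 = 19.7

19.7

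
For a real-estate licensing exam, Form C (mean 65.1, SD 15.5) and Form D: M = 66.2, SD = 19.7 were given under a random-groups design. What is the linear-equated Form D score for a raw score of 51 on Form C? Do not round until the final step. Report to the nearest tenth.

Linear equating: y = (SD_Y/SD_X)(x − M_X) + M_Y
y = (19.7/15.5)(51 − 65.1) + 66.2
y = 1.270968 × -14.1 + 66.2 = -17.9206 + 66.2 = 48.3

48.3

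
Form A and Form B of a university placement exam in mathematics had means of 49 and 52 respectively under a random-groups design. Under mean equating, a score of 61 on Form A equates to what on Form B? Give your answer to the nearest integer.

64

Mean equating: y = x + (M_Y − M_X) = 61 + (52 − 49) = 64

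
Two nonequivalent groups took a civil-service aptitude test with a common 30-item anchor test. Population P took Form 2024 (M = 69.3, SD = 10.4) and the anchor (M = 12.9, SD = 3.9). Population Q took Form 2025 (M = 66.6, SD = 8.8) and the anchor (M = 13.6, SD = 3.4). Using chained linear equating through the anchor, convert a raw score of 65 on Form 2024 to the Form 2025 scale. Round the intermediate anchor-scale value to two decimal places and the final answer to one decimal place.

60.6

Form 2024 → anchor (Population P): v = (3.9/10.4)(65 − 69.3) + 12.9 = 11.29
anchor → Form 2025 (Population Q): y = (8.8/3.4)(11.29 − 13.6) + 66.6 = 60.6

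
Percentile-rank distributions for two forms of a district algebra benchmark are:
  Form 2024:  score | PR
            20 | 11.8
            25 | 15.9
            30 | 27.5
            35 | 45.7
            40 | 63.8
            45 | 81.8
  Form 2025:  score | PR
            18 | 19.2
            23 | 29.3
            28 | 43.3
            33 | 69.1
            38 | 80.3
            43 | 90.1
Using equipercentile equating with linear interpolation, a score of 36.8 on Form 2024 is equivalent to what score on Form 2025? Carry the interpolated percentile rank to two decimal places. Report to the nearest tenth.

PR of 36.8 on Form 2024: 45.7 + (36.8 − 35)/(40 − 35) × (63.8 − 45.7) = 52.22
On Form 2025, PR 52.22 falls between score 28 (PR 43.3) and 33 (PR 69.1).
Interpolate: 28 + (52.22 − 43.3)/(69.1 − 43.3) × (33 − 28) = 29.7

29.7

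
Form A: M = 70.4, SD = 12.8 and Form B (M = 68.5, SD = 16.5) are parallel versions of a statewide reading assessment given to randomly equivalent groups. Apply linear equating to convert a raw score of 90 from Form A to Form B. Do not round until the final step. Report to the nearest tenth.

93.8

Linear equating: y = (SD_Y/SD_X)(x − M_X) + M_Y
y = (16.5/12.8)(90 − 70.4) + 68.5
y = 1.289062 × 19.6 + 68.5 = 25.2656 + 68.5 = 93.8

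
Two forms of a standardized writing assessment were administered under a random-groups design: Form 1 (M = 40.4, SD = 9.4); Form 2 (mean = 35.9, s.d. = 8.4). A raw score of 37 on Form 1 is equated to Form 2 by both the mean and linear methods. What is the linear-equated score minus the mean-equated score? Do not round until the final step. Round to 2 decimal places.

Mean-equated: 37 + (35.9 − 40.4) = 32.50
Linear-equated: (8.4/9.4)(37 − 40.4) + 35.9 = 32.862
Difference = 32.862 − 32.50 = 0.36

0.36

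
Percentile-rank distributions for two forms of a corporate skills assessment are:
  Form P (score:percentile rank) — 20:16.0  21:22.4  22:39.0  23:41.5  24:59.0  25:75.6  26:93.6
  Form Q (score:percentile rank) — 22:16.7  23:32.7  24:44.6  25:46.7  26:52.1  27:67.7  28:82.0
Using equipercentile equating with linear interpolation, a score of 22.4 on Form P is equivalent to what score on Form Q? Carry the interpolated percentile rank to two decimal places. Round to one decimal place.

PR of 22.4 on Form P: 39.0 + (22.4 − 22)/(23 − 22) × (41.5 − 39.0) = 40.00
On Form Q, PR 40.00 falls between score 23 (PR 32.7) and 24 (PR 44.6).
Interpolate: 23 + (40.00 − 32.7)/(44.6 − 32.7) × (24 − 23) = 23.6

23.6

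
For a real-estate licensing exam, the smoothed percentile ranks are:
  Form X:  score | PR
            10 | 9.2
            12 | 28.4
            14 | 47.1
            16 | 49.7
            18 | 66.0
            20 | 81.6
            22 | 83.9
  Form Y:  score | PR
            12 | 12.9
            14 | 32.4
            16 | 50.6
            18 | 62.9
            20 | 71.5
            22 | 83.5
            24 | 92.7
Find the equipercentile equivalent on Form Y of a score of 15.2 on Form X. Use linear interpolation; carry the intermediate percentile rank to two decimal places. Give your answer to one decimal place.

PR of 15.2 on Form X: 47.1 + (15.2 − 14)/(16 − 14) × (49.7 − 47.1) = 48.66
On Form Y, PR 48.66 falls between score 14 (PR 32.4) and 16 (PR 50.6).
Interpolate: 14 + (48.66 − 32.4)/(50.6 − 32.4) × (16 − 14) = 15.8

15.8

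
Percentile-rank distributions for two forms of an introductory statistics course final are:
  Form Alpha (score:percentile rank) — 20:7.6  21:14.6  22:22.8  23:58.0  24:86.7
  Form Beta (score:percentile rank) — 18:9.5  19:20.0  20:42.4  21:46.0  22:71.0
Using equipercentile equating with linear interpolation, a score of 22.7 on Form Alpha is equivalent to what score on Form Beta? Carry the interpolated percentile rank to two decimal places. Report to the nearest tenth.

PR of 22.7 on Form Alpha: 22.8 + (22.7 − 22)/(23 − 22) × (58.0 − 22.8) = 47.44
On Form Beta, PR 47.44 falls between score 21 (PR 46.0) and 22 (PR 71.0).
Interpolate: 21 + (47.44 − 46.0)/(71.0 − 46.0) × (22 − 21) = 21.1

21.1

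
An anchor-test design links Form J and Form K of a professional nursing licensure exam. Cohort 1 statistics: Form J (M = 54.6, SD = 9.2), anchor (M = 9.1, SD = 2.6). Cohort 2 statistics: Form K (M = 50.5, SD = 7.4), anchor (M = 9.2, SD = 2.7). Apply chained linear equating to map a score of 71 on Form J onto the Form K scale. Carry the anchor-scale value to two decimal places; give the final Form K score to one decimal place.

62.9

Form J → anchor (Cohort 1): v = (2.6/9.2)(71 − 54.6) + 9.1 = 13.73
anchor → Form K (Cohort 2): y = (7.4/2.7)(13.73 − 9.2) + 50.5 = 62.9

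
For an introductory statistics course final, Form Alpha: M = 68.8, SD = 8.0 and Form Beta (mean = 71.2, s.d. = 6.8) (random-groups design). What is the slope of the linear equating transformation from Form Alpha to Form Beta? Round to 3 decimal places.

0.850

A = SD_Y / SD_X = 6.8 / 8.0 = 0.850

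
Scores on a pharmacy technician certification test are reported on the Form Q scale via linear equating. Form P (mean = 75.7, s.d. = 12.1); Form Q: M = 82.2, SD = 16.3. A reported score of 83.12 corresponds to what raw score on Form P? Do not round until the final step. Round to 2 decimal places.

Invert y = (SD_Y/SD_X)(x − M_X) + M_Y:
x = (SD_X/SD_Y)(y − M_Y) + M_X = (12.1/16.3)(83.12 − 82.2) + 75.7
x = 0.742331 × 0.920 + 75.7 = 76.38

76.38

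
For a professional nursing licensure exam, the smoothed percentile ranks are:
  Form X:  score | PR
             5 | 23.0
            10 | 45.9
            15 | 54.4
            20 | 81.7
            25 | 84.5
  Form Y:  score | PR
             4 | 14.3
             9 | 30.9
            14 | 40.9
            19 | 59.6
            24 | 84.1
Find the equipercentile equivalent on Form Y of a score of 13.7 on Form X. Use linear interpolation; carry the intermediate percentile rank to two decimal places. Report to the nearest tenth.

17.0

PR of 13.7 on Form X: 45.9 + (13.7 − 10)/(15 − 10) × (54.4 − 45.9) = 52.19
On Form Y, PR 52.19 falls between score 14 (PR 40.9) and 19 (PR 59.6).
Interpolate: 14 + (52.19 − 40.9)/(59.6 − 40.9) × (19 − 14) = 17.0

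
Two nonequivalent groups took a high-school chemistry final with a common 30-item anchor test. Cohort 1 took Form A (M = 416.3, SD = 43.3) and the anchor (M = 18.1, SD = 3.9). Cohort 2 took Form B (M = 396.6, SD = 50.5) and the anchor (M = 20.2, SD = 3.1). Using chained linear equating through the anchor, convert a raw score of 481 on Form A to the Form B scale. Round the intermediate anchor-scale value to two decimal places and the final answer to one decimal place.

457.4

Form A → anchor (Cohort 1): v = (3.9/43.3)(481 − 416.3) + 18.1 = 23.93
anchor → Form B (Cohort 2): y = (50.5/3.1)(23.93 − 20.2) + 396.6 = 457.4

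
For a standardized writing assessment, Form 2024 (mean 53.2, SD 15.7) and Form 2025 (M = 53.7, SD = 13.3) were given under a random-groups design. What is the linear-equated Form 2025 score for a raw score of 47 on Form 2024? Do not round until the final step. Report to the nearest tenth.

48.4

Linear equating: y = (SD_Y/SD_X)(x − M_X) + M_Y
y = (13.3/15.7)(47 − 53.2) + 53.7
y = 0.847134 × -6.2 + 53.7 = -5.2522 + 53.7 = 48.4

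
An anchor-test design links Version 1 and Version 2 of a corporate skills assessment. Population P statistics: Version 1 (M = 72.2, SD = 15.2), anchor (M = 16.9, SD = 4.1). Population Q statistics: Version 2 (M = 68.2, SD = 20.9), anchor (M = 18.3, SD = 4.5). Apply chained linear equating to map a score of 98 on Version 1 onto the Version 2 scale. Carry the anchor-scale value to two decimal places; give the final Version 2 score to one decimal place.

94.0

Version 1 → anchor (Population P): v = (4.1/15.2)(98 − 72.2) + 16.9 = 23.86
anchor → Version 2 (Population Q): y = (20.9/4.5)(23.86 − 18.3) + 68.2 = 94.0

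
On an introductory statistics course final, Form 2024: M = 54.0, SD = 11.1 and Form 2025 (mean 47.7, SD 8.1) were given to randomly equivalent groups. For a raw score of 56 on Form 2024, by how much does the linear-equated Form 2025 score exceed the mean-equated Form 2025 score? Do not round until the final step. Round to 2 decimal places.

Mean-equated: 56 + (47.7 − 54.0) = 49.70
Linear-equated: (8.1/11.1)(56 − 54.0) + 47.7 = 49.159
Difference = 49.159 − 49.70 = -0.54

-0.54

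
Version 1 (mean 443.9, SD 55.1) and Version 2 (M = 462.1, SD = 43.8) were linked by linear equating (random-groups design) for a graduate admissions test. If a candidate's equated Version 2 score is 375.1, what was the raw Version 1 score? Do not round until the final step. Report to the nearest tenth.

334.5

Invert y = (SD_Y/SD_X)(x − M_X) + M_Y:
x = (SD_X/SD_Y)(y − M_Y) + M_X = (55.1/43.8)(375.1 − 462.1) + 443.9
x = 1.257991 × -87.000 + 443.9 = 334.5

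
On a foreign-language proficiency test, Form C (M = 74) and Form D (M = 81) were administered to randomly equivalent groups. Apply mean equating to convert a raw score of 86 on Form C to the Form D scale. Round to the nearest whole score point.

93

Mean equating: y = x + (M_Y − M_X) = 86 + (81 − 74) = 93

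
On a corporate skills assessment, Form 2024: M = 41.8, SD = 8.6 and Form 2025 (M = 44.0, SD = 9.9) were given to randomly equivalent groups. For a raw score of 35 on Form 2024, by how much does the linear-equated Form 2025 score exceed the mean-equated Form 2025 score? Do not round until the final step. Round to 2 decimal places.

-1.03

Mean-equated: 35 + (44.0 − 41.8) = 37.20
Linear-equated: (9.9/8.6)(35 − 41.8) + 44.0 = 36.172
Difference = 36.172 − 37.20 = -1.03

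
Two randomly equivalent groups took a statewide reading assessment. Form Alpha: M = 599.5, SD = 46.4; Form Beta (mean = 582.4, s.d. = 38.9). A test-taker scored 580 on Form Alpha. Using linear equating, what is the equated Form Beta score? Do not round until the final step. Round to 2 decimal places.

566.05

Linear equating: y = (SD_Y/SD_X)(x − M_X) + M_Y
y = (38.9/46.4)(580 − 599.5) + 582.4
y = 0.838362 × -19.5 + 582.4 = -16.3481 + 582.4 = 566.05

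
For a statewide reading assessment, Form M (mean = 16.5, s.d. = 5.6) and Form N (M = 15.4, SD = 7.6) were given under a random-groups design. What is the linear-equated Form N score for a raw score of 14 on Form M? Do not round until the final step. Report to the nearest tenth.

Linear equating: y = (SD_Y/SD_X)(x − M_X) + M_Y
y = (7.6/5.6)(14 − 16.5) + 15.4
y = 1.357143 × -2.5 + 15.4 = -3.3929 + 15.4 = 12.0

12.0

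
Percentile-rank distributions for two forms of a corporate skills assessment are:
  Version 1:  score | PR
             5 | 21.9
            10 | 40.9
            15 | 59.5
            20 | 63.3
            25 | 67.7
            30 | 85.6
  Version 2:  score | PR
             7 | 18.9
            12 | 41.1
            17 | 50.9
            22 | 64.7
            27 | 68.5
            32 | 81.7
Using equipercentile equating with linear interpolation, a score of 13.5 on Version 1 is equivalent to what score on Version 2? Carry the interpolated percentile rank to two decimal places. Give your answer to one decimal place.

18.1

PR of 13.5 on Version 1: 40.9 + (13.5 − 10)/(15 − 10) × (59.5 − 40.9) = 53.92
On Version 2, PR 53.92 falls between score 17 (PR 50.9) and 22 (PR 64.7).
Interpolate: 17 + (53.92 − 50.9)/(64.7 − 50.9) × (22 − 17) = 18.1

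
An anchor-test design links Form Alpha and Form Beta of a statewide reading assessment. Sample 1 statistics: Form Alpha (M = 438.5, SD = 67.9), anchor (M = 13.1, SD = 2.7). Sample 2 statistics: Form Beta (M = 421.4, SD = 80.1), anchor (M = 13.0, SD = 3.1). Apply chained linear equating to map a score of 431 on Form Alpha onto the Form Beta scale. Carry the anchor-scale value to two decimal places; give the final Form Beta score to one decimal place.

Form Alpha → anchor (Sample 1): v = (2.7/67.9)(431 − 438.5) + 13.1 = 12.80
anchor → Form Beta (Sample 2): y = (80.1/3.1)(12.80 − 13.0) + 421.4 = 416.2

416.2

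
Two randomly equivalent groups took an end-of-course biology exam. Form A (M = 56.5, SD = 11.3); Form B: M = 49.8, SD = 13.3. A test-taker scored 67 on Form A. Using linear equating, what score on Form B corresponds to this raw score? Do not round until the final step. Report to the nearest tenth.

Linear equating: y = (SD_Y/SD_X)(x − M_X) + M_Y
y = (13.3/11.3)(67 − 56.5) + 49.8
y = 1.176991 × 10.5 + 49.8 = 12.3584 + 49.8 = 62.2

62.2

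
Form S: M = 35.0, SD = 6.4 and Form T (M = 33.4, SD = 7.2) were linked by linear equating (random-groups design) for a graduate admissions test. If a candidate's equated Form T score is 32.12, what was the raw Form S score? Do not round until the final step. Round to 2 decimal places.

Invert y = (SD_Y/SD_X)(x − M_X) + M_Y:
x = (SD_X/SD_Y)(y − M_Y) + M_X = (6.4/7.2)(32.12 − 33.4) + 35.0
x = 0.888889 × -1.280 + 35.0 = 33.86

33.86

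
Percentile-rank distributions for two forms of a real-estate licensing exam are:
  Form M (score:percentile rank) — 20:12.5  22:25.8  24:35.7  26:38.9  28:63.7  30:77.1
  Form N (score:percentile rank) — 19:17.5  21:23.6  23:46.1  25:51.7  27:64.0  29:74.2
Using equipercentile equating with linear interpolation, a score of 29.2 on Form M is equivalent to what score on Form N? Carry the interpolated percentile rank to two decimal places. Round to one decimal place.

PR of 29.2 on Form M: 63.7 + (29.2 − 28)/(30 − 28) × (77.1 − 63.7) = 71.74
On Form N, PR 71.74 falls between score 27 (PR 64.0) and 29 (PR 74.2).
Interpolate: 27 + (71.74 − 64.0)/(74.2 − 64.0) × (29 − 27) = 28.5

28.5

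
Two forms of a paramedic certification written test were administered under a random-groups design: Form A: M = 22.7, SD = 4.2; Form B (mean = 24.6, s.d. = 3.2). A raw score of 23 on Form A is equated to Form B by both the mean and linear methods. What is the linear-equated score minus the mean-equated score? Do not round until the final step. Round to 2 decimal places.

Mean-equated: 23 + (24.6 − 22.7) = 24.90
Linear-equated: (3.2/4.2)(23 − 22.7) + 24.6 = 24.829
Difference = 24.829 − 24.90 = -0.07

-0.07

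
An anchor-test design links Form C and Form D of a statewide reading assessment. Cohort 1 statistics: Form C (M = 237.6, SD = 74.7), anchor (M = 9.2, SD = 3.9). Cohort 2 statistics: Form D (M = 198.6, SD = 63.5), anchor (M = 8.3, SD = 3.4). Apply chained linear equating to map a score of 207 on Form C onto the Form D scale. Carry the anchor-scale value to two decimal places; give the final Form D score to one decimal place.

Form C → anchor (Cohort 1): v = (3.9/74.7)(207 − 237.6) + 9.2 = 7.60
anchor → Form D (Cohort 2): y = (63.5/3.4)(7.60 − 8.3) + 198.6 = 185.5

185.5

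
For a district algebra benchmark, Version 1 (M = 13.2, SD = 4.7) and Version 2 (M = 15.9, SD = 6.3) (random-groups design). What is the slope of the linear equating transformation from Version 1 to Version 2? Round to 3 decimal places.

A = SD_Y / SD_X = 6.3 / 4.7 = 1.340

1.340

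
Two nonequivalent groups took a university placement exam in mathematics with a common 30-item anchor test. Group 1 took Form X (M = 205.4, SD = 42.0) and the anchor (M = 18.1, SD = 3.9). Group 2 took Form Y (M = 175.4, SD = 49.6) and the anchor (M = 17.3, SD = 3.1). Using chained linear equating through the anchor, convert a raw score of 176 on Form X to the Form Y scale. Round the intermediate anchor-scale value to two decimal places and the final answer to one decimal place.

144.5

Form X → anchor (Group 1): v = (3.9/42.0)(176 − 205.4) + 18.1 = 15.37
anchor → Form Y (Group 2): y = (49.6/3.1)(15.37 − 17.3) + 175.4 = 144.5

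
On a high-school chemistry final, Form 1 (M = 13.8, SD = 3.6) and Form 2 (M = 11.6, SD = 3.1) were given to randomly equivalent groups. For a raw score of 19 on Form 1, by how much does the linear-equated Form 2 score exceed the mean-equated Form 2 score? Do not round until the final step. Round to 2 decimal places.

Mean-equated: 19 + (11.6 − 13.8) = 16.80
Linear-equated: (3.1/3.6)(19 − 13.8) + 11.6 = 16.078
Difference = 16.078 − 16.80 = -0.72

-0.72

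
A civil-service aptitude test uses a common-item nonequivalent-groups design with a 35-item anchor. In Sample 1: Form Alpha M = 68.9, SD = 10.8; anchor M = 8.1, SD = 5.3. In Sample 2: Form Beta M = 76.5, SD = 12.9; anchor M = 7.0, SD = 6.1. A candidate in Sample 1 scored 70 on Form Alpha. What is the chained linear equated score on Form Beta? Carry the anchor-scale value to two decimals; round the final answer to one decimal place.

80.0

Form Alpha → anchor (Sample 1): v = (5.3/10.8)(70 − 68.9) + 8.1 = 8.64
anchor → Form Beta (Sample 2): y = (12.9/6.1)(8.64 − 7.0) + 76.5 = 80.0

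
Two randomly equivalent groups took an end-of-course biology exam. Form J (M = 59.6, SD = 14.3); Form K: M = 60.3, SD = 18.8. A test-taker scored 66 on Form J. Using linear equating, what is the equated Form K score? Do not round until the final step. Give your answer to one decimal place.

68.7

Linear equating: y = (SD_Y/SD_X)(x − M_X) + M_Y
y = (18.8/14.3)(66 − 59.6) + 60.3
y = 1.314685 × 6.4 + 60.3 = 8.4140 + 60.3 = 68.7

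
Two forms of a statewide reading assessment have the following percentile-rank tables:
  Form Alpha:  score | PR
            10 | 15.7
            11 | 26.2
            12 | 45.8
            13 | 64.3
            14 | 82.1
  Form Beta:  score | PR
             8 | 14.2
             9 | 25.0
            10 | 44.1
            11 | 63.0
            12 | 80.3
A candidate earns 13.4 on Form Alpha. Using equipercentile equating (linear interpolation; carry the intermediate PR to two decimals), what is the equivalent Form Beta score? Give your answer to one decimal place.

PR of 13.4 on Form Alpha: 64.3 + (13.4 − 13)/(14 − 13) × (82.1 − 64.3) = 71.42
On Form Beta, PR 71.42 falls between score 11 (PR 63.0) and 12 (PR 80.3).
Interpolate: 11 + (71.42 − 63.0)/(80.3 − 63.0) × (12 − 11) = 11.5

11.5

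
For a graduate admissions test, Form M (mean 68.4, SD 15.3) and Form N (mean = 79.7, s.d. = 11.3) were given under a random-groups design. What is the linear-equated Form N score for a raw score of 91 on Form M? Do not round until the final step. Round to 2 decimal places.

96.39

Linear equating: y = (SD_Y/SD_X)(x − M_X) + M_Y
y = (11.3/15.3)(91 − 68.4) + 79.7
y = 0.738562 × 22.6 + 79.7 = 16.6915 + 79.7 = 96.39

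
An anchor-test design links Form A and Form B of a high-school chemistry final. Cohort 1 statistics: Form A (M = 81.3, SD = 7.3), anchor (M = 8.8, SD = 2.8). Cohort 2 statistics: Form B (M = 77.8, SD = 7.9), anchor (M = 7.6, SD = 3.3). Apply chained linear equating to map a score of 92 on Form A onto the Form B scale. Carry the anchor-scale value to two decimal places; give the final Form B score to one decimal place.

90.5

Form A → anchor (Cohort 1): v = (2.8/7.3)(92 − 81.3) + 8.8 = 12.90
anchor → Form B (Cohort 2): y = (7.9/3.3)(12.90 − 7.6) + 77.8 = 90.5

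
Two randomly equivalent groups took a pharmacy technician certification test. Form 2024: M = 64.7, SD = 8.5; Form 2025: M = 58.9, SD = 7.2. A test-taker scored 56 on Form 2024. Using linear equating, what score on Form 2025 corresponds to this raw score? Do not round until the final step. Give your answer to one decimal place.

Linear equating: y = (SD_Y/SD_X)(x − M_X) + M_Y
y = (7.2/8.5)(56 − 64.7) + 58.9
y = 0.847059 × -8.7 + 58.9 = -7.3694 + 58.9 = 51.5

51.5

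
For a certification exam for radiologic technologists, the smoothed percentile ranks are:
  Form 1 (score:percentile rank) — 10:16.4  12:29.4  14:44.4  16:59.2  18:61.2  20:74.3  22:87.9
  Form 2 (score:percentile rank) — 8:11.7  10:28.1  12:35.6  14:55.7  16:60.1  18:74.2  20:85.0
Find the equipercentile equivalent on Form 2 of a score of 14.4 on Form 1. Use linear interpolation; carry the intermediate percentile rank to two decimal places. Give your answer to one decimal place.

PR of 14.4 on Form 1: 44.4 + (14.4 − 14)/(16 − 14) × (59.2 − 44.4) = 47.36
On Form 2, PR 47.36 falls between score 12 (PR 35.6) and 14 (PR 55.7).
Interpolate: 12 + (47.36 − 35.6)/(55.7 − 35.6) × (14 − 12) = 13.2

13.2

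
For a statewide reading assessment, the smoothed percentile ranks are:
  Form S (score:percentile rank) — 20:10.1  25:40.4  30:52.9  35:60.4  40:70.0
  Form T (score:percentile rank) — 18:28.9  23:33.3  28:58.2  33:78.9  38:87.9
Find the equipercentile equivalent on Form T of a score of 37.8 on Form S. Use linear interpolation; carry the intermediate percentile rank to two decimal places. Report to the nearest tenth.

PR of 37.8 on Form S: 60.4 + (37.8 − 35)/(40 − 35) × (70.0 − 60.4) = 65.78
On Form T, PR 65.78 falls between score 28 (PR 58.2) and 33 (PR 78.9).
Interpolate: 28 + (65.78 − 58.2)/(78.9 − 58.2) × (33 − 28) = 29.8

29.8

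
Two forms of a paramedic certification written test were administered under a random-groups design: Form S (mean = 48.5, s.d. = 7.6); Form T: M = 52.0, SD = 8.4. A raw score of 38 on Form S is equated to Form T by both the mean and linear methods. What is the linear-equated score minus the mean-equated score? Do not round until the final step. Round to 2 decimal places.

-1.11

Mean-equated: 38 + (52.0 − 48.5) = 41.50
Linear-equated: (8.4/7.6)(38 − 48.5) + 52.0 = 40.395
Difference = 40.395 − 41.50 = -1.11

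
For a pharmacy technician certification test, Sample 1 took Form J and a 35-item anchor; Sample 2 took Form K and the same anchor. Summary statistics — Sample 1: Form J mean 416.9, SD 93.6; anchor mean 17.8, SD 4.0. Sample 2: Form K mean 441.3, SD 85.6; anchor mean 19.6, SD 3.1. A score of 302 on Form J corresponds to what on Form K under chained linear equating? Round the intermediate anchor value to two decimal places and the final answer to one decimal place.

Form J → anchor (Sample 1): v = (4.0/93.6)(302 − 416.9) + 17.8 = 12.89
anchor → Form K (Sample 2): y = (85.6/3.1)(12.89 − 19.6) + 441.3 = 256.0

256.0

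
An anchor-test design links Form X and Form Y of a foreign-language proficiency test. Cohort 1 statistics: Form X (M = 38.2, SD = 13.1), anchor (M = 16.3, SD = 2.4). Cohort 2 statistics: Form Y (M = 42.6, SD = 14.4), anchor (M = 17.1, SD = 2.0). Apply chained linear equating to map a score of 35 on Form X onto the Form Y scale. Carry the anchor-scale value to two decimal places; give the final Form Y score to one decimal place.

32.6

Form X → anchor (Cohort 1): v = (2.4/13.1)(35 − 38.2) + 16.3 = 15.71
anchor → Form Y (Cohort 2): y = (14.4/2.0)(15.71 − 17.1) + 42.6 = 32.6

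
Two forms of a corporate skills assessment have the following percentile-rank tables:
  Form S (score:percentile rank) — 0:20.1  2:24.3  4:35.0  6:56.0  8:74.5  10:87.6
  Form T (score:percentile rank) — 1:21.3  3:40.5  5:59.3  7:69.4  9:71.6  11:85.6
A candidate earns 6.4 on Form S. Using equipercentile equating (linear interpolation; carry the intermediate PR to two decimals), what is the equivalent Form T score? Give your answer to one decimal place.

5.1

PR of 6.4 on Form S: 56.0 + (6.4 − 6)/(8 − 6) × (74.5 − 56.0) = 59.70
On Form T, PR 59.70 falls between score 5 (PR 59.3) and 7 (PR 69.4).
Interpolate: 5 + (59.70 − 59.3)/(69.4 − 59.3) × (7 − 5) = 5.1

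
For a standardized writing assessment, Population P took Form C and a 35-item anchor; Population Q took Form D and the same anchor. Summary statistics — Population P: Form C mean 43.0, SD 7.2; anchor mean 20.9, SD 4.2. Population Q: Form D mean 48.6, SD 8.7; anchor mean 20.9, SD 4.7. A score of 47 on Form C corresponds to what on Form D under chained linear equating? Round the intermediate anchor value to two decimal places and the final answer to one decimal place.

52.9

Form C → anchor (Population P): v = (4.2/7.2)(47 − 43.0) + 20.9 = 23.23
anchor → Form D (Population Q): y = (8.7/4.7)(23.23 − 20.9) + 48.6 = 52.9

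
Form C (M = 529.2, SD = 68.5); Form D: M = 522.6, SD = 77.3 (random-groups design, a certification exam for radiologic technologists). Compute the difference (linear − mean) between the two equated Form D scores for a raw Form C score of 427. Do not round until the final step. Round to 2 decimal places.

Mean-equated: 427 + (522.6 − 529.2) = 420.40
Linear-equated: (77.3/68.5)(427 − 529.2) + 522.6 = 407.271
Difference = 407.271 − 420.40 = -13.13

-13.13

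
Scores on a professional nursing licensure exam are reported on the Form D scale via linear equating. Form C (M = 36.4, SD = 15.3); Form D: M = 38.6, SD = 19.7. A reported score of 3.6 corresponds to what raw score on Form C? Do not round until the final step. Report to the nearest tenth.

Invert y = (SD_Y/SD_X)(x − M_X) + M_Y:
x = (SD_X/SD_Y)(y − M_Y) + M_X = (15.3/19.7)(3.6 − 38.6) + 36.4
x = 0.776650 × -35.000 + 36.4 = 9.2

9.2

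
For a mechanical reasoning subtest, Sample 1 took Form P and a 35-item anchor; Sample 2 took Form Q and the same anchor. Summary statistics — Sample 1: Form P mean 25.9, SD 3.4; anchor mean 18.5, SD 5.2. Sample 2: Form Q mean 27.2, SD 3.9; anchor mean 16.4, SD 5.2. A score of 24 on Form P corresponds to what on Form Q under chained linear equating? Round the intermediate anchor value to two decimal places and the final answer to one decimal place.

26.6

Form P → anchor (Sample 1): v = (5.2/3.4)(24 − 25.9) + 18.5 = 15.59
anchor → Form Q (Sample 2): y = (3.9/5.2)(15.59 − 16.4) + 27.2 = 26.6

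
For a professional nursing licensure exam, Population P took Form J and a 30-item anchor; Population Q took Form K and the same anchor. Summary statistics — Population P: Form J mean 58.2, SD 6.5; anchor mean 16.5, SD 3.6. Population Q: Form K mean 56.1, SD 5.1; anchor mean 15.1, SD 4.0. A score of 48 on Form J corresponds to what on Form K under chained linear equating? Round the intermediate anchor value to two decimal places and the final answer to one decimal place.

50.7

Form J → anchor (Population P): v = (3.6/6.5)(48 − 58.2) + 16.5 = 10.85
anchor → Form K (Population Q): y = (5.1/4.0)(10.85 − 15.1) + 56.1 = 50.7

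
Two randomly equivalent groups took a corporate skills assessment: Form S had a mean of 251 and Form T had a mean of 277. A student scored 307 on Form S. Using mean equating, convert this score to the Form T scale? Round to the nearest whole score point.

333

Mean equating: y = x + (M_Y − M_X) = 307 + (277 − 251) = 333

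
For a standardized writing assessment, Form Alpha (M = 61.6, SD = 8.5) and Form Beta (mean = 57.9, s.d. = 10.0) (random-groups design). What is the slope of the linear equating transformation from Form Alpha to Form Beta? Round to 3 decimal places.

1.176

A = SD_Y / SD_X = 10.0 / 8.5 = 1.176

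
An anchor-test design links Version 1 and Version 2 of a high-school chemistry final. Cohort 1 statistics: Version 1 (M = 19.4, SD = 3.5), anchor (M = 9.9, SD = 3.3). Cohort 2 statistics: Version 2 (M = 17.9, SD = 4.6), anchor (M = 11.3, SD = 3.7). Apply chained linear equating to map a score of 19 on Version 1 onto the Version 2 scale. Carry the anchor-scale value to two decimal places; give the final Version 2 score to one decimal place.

Version 1 → anchor (Cohort 1): v = (3.3/3.5)(19 − 19.4) + 9.9 = 9.52
anchor → Version 2 (Cohort 2): y = (4.6/3.7)(9.52 − 11.3) + 17.9 = 15.7

15.7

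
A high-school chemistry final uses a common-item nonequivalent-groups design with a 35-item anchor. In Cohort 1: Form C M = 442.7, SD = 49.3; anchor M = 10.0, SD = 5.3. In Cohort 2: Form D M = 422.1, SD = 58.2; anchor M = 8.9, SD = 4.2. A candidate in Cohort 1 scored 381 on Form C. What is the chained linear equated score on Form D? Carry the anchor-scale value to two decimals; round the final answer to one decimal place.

Form C → anchor (Cohort 1): v = (5.3/49.3)(381 − 442.7) + 10.0 = 3.37
anchor → Form D (Cohort 2): y = (58.2/4.2)(3.37 − 8.9) + 422.1 = 345.5

345.5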